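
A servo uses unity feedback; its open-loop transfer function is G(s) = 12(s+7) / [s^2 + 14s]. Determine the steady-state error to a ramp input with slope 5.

Factoring s from the denominator leaves a polynomial with constant term 14, so the system is type 1.
K_v = lim_{s→0} s·G(s) = 12·7 / 14 = 6.
e_ss = 5/K_v = 5/6.

5/6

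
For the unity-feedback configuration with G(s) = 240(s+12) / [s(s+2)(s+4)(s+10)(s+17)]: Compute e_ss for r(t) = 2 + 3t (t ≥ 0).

17/12

One free integrator in G(s): this is a type 1 system. Taking each input component in turn:
  • 2: tracked with zero error.
  • 3t: e_ss = 3/K_v with K_v=36/17 → 17/12.
Total e_ss = 17/12.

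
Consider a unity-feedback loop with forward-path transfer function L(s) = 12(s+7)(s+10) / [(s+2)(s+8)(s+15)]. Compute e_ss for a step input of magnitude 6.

System type = 0 (no poles at s=0).
K_p = lim_{s→0} L(s) = 12·7·10 / (2·8·15) = 3.5.
e_ss = 6/(1 + K_p) = 6/4.5 = 4/3.

4/3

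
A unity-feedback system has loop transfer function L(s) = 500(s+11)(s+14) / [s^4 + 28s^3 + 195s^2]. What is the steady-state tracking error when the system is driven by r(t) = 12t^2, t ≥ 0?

Lowest-order denominator term is 195s^2, so the open loop has 2 poles at the origin → type 2 system.
K_a = lim_{s→0} s^2·L(s) = 500·11·14 / 195 = 15400/39.
r(t) = 12t^2 gives R(s) = 24/s^3.
e_ss = 24/K_a = 24/(15400/39) = 117/1925.

117/1925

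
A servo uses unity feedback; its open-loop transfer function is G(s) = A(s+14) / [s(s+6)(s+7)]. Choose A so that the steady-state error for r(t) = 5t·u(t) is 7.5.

2

G(s) has one factor of s in the denominator, so the system is type 1.
K_v = lim_{s→0} s·G(s) = A·14 / (6·7) = (1/3)·A.
e_ss = 5/K_v = 7.5 ⇒ K_v = 2/3 ⇒ A = (2/3)/(1/3) = 2.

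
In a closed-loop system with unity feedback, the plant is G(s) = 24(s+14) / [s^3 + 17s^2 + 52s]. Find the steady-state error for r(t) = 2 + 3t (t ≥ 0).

13/28

The denominator has no term below 52s — 1 pole at s=0, type 1. By superposition:
  • 2: tracked with zero error.
  • 3t: e_ss = 3/K_v with K_v=84/13 → 13/28.
Total e_ss = 13/28.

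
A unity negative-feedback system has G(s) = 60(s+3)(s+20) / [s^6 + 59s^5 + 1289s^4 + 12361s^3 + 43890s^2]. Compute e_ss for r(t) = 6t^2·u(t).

Lowest-order denominator term is 43890s^2, so the open loop has 2 poles at the origin → type 2 system.
K_a = lim_{s→0} s^2·G(s) = 60·3·20 / 43890 = 120/1463.
r(t) = 6t^2 gives R(s) = 12/s^3.
e_ss = 12/K_a = 12/(120/1463) = 146.3.

146.3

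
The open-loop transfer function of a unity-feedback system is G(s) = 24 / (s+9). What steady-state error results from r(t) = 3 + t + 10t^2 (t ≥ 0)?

The open loop has no poles at the origin → type 0 system. Treating each term separately:
  • 3: e_ss = 3/(1+K_p) with K_p=8/3 → 9/11.
  • t: a type-0 system cannot track it, e_ss → ∞.
  • 10t^2: a type-0 system cannot track it, e_ss → ∞.
The unbounded component dominates.

infinity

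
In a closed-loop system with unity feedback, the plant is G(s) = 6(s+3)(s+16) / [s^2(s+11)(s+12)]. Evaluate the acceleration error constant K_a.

G(s) has two factors of s in the denominator, so the system is type 2.
K_a = lim_{s→0} s^2·G(s) = 6·3·16 / (11·12) = 24/11.

24/11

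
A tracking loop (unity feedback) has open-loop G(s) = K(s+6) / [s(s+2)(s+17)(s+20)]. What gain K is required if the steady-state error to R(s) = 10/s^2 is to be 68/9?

150

G(s) has one factor of s in the denominator, so the system is type 1.
K_v = lim_{s→0} s·G(s) = K·6 / (2·17·20) = (3/340)·K.
e_ss = 10/K_v = 68/9 ⇒ K_v = 45/34 ⇒ K = (45/34)/(3/340) = 150.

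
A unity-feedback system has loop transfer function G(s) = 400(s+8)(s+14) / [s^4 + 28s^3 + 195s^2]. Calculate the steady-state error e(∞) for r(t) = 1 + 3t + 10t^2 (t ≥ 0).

39/448

Lowest-order denominator term is 195s^2, so the open loop has 2 poles at the origin → type 2 system. By superposition:
  • 1: tracked with zero error.
  • 3t: tracked with zero error.
  • 10t^2: e_ss = 20/K_a with K_a=8960/39 → 39/448.
Total e_ss = 39/448.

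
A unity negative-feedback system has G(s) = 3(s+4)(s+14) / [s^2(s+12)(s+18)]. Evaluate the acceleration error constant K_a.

G(s) has two factors of s in the denominator, so the system is type 2.
K_a = lim_{s→0} s^2·G(s) = 3·4·14 / (12·18) = 7/9.

7/9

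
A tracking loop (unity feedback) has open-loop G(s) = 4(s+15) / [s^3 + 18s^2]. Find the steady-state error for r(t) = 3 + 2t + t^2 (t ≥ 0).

0.6

Factoring s^2 from the denominator leaves a polynomial with constant term 18, so the system is type 2. By superposition:
  • 3: tracked with zero error.
  • 2t: tracked with zero error.
  • t^2: e_ss = 2/K_a with K_a=10/3 → 0.6.
Total e_ss = 0.6.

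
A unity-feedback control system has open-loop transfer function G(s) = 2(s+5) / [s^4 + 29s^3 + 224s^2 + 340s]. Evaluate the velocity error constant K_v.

Factoring s from the denominator leaves a polynomial with constant term 340, so the system is type 1.
K_v = lim_{s→0} s·G(s) = 2·5 / 340 = 1/34.

1/34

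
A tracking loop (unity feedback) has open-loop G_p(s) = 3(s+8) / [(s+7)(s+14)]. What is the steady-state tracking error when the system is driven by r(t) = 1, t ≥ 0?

49/61

The open loop has no poles at the origin → type 0 system.
K_p = lim_{s→0} G_p(s) = 3·8 / (7·14) = 12/49.
e_ss = 1/(1 + K_p) = 1/(61/49) = 49/61.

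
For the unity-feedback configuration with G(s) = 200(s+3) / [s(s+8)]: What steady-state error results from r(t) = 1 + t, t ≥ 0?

G(s) has one factor of s in the denominator, so the system is type 1. Taking each input component in turn:
  • 1: tracked with zero error.
  • t: e_ss = 1/K_v with K_v=75 → 1/75.
Total e_ss = 1/75.

1/75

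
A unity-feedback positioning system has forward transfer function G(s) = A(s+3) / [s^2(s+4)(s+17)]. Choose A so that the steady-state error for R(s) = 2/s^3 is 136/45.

15

Two free integrators in G(s): this is a type 2 system.
K_a = lim_{s→0} s^2·G(s) = A·3 / (4·17) = (3/68)·A.
e_ss = 2/K_a = 136/45 ⇒ K_a = 45/68 ⇒ A = (45/68)/(3/68) = 15.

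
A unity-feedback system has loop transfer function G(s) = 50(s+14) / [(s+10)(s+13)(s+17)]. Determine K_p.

70/221

System type = 0 (no poles at s=0).
K_p = lim_{s→0} G(s) = 50·14 / (10·13·17) = 70/221.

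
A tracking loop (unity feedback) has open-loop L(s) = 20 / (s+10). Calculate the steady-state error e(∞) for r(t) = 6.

No free integrators in L(s): this is a type 0 system.
K_p = lim_{s→0} L(s) = 20 / (10) = 2.
e_ss = 6/(1 + K_p) = 6/3 = 2.

2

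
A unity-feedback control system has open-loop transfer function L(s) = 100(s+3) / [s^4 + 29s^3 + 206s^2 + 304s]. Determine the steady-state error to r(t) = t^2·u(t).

The denominator has no term below 304s — 1 pole at s=0, type 1.
K_a = lim_{s→0} s^2·L(s) = 0; the steady-state error to this parabolic input grows without bound.

infinity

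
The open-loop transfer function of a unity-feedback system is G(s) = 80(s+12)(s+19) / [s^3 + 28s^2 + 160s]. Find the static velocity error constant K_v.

Lowest-order denominator term is 160s, so the open loop has 1 pole at the origin → type 1 system.
K_v = lim_{s→0} s·G(s) = 80·12·19 / 160 = 114.

114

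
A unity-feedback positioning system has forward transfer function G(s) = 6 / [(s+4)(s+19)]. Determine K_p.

3/38

System type = 0 (no poles at s=0).
K_p = lim_{s→0} G(s) = 6 / (4·19) = 3/38.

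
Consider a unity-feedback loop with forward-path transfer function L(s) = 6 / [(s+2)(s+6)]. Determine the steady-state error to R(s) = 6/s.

No free integrators in L(s): this is a type 0 system.
K_p = lim_{s→0} L(s) = 6 / (2·6) = 0.5.
e_ss = 6/(1 + K_p) = 6/1.5 = 4.

4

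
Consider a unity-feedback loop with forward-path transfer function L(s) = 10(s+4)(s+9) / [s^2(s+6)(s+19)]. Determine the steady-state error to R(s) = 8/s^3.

38/15

The open loop has two poles at the origin → type 2 system.
K_a = lim_{s→0} s^2·L(s) = 10·4·9 / (6·19) = 60/19.
r(t) = 4t^2 gives R(s) = 8/s^3.
e_ss = 8/K_a = 8/(60/19) = 38/15.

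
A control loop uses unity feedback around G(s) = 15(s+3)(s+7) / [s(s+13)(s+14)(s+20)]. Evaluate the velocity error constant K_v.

The open loop has one pole at the origin → type 1 system.
K_v = lim_{s→0} s·G(s) = 15·3·7 / (13·14·20) = 9/104.

9/104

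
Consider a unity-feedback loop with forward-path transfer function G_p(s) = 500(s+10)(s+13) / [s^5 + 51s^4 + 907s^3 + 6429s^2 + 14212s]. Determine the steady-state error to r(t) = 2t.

Factoring s from the denominator leaves a polynomial with constant term 14212, so the system is type 1.
K_v = lim_{s→0} s·G_p(s) = 500·10·13 / 14212 = 16250/3553.
e_ss = 2/K_v = 2/(16250/3553) = 3553/8125.

3553/8125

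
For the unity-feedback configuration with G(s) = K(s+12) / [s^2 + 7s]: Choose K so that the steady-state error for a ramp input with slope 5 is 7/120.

50

Lowest-order denominator term is 7s, so the open loop has 1 pole at the origin → type 1 system.
K_v = lim_{s→0} s·G(s) = K·12 / 7 = (12/7)·K.
e_ss = 5/K_v = 7/120 ⇒ K_v = 600/7 ⇒ K = (600/7)/(12/7) = 50.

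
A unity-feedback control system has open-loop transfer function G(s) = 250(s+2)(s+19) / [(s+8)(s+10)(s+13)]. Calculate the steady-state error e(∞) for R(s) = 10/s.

520/527

No free integrators in G(s): this is a type 0 system.
K_p = lim_{s→0} G(s) = 250·2·19 / (8·10·13) = 475/52.
e_ss = 10/(1 + K_p) = 10/(527/52) = 520/527.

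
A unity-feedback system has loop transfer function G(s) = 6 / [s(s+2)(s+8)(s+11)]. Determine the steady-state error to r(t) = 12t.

352

One free integrator in G(s): this is a type 1 system.
K_v = lim_{s→0} s·G(s) = 6 / (2·8·11) = 3/88.
e_ss = 12/K_v = 12/(3/88) = 352.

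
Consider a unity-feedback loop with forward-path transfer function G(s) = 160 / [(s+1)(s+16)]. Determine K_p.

10

System type = 0 (no poles at s=0).
K_p = lim_{s→0} G(s) = 160 / (1·16) = 10.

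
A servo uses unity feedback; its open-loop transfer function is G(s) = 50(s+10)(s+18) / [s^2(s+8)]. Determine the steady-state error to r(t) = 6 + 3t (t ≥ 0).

0

System type = 2 (two poles at s=0). Taking each input component in turn:
  • 6: tracked with zero error.
  • 3t: tracked with zero error.
Total e_ss = 0.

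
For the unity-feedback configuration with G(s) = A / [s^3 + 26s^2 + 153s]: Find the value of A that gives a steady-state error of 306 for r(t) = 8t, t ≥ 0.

4

Factoring s from the denominator leaves a polynomial with constant term 153, so the system is type 1.
K_v = lim_{s→0} s·G(s) = A / 153 = (1/153)·A.
e_ss = 8/K_v = 306 ⇒ K_v = 4/153 ⇒ A = (4/153)/(1/153) = 4.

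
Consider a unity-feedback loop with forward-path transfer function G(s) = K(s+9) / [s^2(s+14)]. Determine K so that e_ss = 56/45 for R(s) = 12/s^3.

The open loop has two poles at the origin → type 2 system.
K_a = lim_{s→0} s^2·G(s) = K·9 / (14) = (9/14)·K.
e_ss = 12/K_a = 56/45 ⇒ K_a = 135/14 ⇒ K = (135/14)/(9/14) = 15.

15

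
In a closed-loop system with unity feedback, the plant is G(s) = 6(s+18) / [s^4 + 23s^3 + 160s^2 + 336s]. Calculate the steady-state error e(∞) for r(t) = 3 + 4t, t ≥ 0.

The denominator has no term below 336s — 1 pole at s=0, type 1. Taking each input component in turn:
  • 3: tracked with zero error.
  • 4t: e_ss = 4/K_v with K_v=9/28 → 112/9.
Total e_ss = 112/9.

112/9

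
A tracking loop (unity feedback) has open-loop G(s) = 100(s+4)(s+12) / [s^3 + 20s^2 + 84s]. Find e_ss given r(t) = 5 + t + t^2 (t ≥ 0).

infinity

Factoring s from the denominator leaves a polynomial with constant term 84, so the system is type 1. Taking each input component in turn:
  • 5: tracked with zero error.
  • t: e_ss = 1/K_v with K_v=400/7 → 0.0175.
  • t^2: a type-1 system cannot track it, e_ss → ∞.
The unbounded component dominates.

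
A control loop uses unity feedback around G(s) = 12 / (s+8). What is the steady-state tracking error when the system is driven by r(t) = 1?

System type = 0 (no poles at s=0).
K_p = lim_{s→0} G(s) = 12 / (8) = 1.5.
e_ss = 1/(1 + K_p) = 1/2.5 = 0.4.

0.4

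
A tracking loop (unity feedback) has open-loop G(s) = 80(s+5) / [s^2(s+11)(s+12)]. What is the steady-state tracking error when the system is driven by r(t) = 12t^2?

7.92

The open loop has two poles at the origin → type 2 system.
K_a = lim_{s→0} s^2·G(s) = 80·5 / (11·12) = 100/33.
r(t) = 12t^2 gives R(s) = 24/s^3.
e_ss = 24/K_a = 24/(100/33) = 7.92.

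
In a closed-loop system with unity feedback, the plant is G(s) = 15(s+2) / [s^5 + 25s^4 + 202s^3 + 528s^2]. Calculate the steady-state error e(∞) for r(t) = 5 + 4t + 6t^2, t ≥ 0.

211.2

Factoring s^2 from the denominator leaves a polynomial with constant term 528, so the system is type 2. Treating each term separately:
  • 5: tracked with zero error.
  • 4t: tracked with zero error.
  • 6t^2: e_ss = 12/K_a with K_a=5/88 → 211.2.
Total e_ss = 211.2.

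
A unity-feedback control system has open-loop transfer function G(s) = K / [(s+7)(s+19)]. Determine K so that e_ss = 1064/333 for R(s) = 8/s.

200

The open loop has no poles at the origin → type 0 system.
K_p = lim_{s→0} G(s) = K / (7·19) = (1/133)·K.
e_ss = 8/(1 + K_p) = 1064/333 ⇒ 1 + (1/133)·K = 333/133 ⇒ K = 200.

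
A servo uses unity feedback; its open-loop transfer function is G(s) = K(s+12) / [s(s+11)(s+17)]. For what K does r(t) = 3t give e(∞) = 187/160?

40

The open loop has one pole at the origin → type 1 system.
K_v = lim_{s→0} s·G(s) = K·12 / (11·17) = (12/187)·K.
e_ss = 3/K_v = 187/160 ⇒ K_v = 480/187 ⇒ K = (480/187)/(12/187) = 40.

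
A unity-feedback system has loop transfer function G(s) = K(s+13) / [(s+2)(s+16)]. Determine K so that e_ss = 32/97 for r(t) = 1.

No free integrators in G(s): this is a type 0 system.
K_p = lim_{s→0} G(s) = K·13 / (2·16) = (13/32)·K.
e_ss = 1/(1 + K_p) = 32/97 ⇒ 1 + (13/32)·K = 97/32 ⇒ K = 5.

5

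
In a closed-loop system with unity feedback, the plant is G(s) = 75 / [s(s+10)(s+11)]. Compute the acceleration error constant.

One free integrator in G(s): this is a type 1 system.
K_a = lim_{s→0} s^2·G(s) = 0 (the extra factor of s kills the finite limit).

0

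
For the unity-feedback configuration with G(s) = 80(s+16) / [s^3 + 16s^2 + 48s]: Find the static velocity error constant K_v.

The denominator has no term below 48s — 1 pole at s=0, type 1.
K_v = lim_{s→0} s·G(s) = 80·16 / 48 = 80/3.

80/3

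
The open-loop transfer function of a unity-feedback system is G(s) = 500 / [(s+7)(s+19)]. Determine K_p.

500/133

System type = 0 (no poles at s=0).
K_p = lim_{s→0} G(s) = 500 / (7·19) = 500/133.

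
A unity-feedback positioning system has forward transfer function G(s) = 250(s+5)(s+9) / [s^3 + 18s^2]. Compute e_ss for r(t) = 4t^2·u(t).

The denominator has no term below 18s^2 — 2 poles at s=0, type 2.
K_a = lim_{s→0} s^2·G(s) = 250·5·9 / 18 = 625.
r(t) = 4t^2 gives R(s) = 8/s^3.
e_ss = 8/K_a = 8/625 = 0.0128.

0.0128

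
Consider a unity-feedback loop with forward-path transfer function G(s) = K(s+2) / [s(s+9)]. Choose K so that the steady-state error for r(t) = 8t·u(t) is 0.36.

100

G(s) has one factor of s in the denominator, so the system is type 1.
K_v = lim_{s→0} s·G(s) = K·2 / (9) = (2/9)·K.
e_ss = 8/K_v = 0.36 ⇒ K_v = 200/9 ⇒ K = (200/9)/(2/9) = 100.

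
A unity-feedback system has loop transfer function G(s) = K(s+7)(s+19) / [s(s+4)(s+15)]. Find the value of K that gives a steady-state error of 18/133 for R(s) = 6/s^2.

One free integrator in G(s): this is a type 1 system.
K_v = lim_{s→0} s·G(s) = K·7·19 / (4·15) = (133/60)·K.
e_ss = 6/K_v = 18/133 ⇒ K_v = 133/3 ⇒ K = (133/3)/(133/60) = 20.

20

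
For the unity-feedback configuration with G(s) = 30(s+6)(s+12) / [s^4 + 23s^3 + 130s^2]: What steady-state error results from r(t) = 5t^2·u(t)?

65/108

Lowest-order denominator term is 130s^2, so the open loop has 2 poles at the origin → type 2 system.
K_a = lim_{s→0} s^2·G(s) = 30·6·12 / 130 = 216/13.
r(t) = 5t^2 gives R(s) = 10/s^3.
e_ss = 10/K_a = 10/(216/13) = 65/108.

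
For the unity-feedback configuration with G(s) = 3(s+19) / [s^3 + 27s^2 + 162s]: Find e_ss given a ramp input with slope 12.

648/19

The denominator has no term below 162s — 1 pole at s=0, type 1.
K_v = lim_{s→0} s·G(s) = 3·19 / 162 = 19/54.
e_ss = 12/K_v = 12/(19/54) = 648/19.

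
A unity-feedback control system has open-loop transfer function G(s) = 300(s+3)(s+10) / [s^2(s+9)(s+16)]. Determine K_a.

G(s) has two factors of s in the denominator, so the system is type 2.
K_a = lim_{s→0} s^2·G(s) = 300·3·10 / (9·16) = 62.5.

62.5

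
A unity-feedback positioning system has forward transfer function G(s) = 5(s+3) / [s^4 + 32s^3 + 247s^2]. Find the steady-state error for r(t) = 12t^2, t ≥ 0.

395.2

The denominator has no term below 247s^2 — 2 poles at s=0, type 2.
K_a = lim_{s→0} s^2·G(s) = 5·3 / 247 = 15/247.
r(t) = 12t^2 gives R(s) = 24/s^3.
e_ss = 24/K_a = 24/(15/247) = 395.2.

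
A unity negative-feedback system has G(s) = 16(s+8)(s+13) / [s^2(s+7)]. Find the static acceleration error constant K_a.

System type = 2 (two poles at s=0).
K_a = lim_{s→0} s^2·G(s) = 16·8·13 / (7) = 1664/7.

1664/7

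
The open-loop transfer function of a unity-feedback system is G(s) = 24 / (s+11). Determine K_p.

No free integrators in G(s): this is a type 0 system.
K_p = lim_{s→0} G(s) = 24 / (11) = 24/11.

24/11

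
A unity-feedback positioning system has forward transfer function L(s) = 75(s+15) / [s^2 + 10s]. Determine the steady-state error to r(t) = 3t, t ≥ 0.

2/75

Factoring s from the denominator leaves a polynomial with constant term 10, so the system is type 1.
K_v = lim_{s→0} s·L(s) = 75·15 / 10 = 112.5.
e_ss = 3/K_v = 3/112.5 = 2/75.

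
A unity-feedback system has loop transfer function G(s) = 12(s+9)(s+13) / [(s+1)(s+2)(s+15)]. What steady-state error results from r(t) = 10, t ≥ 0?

System type = 0 (no poles at s=0).
K_p = lim_{s→0} G(s) = 12·9·13 / (1·2·15) = 46.8.
e_ss = 10/(1 + K_p) = 10/47.8 = 50/239.

50/239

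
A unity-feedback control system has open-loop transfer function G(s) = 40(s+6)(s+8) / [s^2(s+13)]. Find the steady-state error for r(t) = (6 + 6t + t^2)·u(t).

13/960

G(s) has two factors of s in the denominator, so the system is type 2. Taking each input component in turn:
  • 6: tracked with zero error.
  • 6t: tracked with zero error.
  • t^2: e_ss = 2/K_a with K_a=1920/13 → 13/960.
Total e_ss = 13/960.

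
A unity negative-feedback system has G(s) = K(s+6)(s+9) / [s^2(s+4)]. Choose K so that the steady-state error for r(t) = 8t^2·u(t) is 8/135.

20

G(s) has two factors of s in the denominator, so the system is type 2.
K_a = lim_{s→0} s^2·G(s) = K·6·9 / (4) = 13.5·K.
e_ss = 16/K_a = 8/135 ⇒ K_a = 270 ⇒ K = 270/13.5 = 20.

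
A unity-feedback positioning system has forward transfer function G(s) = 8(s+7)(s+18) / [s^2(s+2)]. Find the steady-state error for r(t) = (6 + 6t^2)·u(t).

1/42

G(s) has two factors of s in the denominator, so the system is type 2. By superposition:
  • 6: tracked with zero error.
  • 6t^2: e_ss = 12/K_a with K_a=504 → 1/42.
Total e_ss = 1/42.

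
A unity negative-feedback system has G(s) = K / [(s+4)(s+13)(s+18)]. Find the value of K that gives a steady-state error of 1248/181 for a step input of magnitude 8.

System type = 0 (no poles at s=0).
K_p = lim_{s→0} G(s) = K / (4·13·18) = (1/936)·K.
e_ss = 8/(1 + K_p) = 1248/181 ⇒ 1 + (1/936)·K = 181/156 ⇒ K = 150.

150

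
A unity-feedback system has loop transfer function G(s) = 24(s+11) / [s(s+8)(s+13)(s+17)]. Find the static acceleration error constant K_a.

0

One free integrator in G(s): this is a type 1 system.
K_a = lim_{s→0} s^2·G(s) = 0 (the extra factor of s kills the finite limit).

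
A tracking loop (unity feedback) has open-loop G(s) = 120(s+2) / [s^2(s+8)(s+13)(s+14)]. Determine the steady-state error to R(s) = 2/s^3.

Two free integrators in G(s): this is a type 2 system.
K_a = lim_{s→0} s^2·G(s) = 120·2 / (8·13·14) = 15/91.
r(t) = t^2 gives R(s) = 2/s^3.
e_ss = 2/K_a = 2/(15/91) = 182/15.

182/15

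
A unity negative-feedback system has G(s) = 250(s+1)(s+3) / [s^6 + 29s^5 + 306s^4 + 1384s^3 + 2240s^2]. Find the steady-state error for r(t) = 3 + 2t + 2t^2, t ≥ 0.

896/75

Lowest-order denominator term is 2240s^2, so the open loop has 2 poles at the origin → type 2 system. By superposition:
  • 3: tracked with zero error.
  • 2t: tracked with zero error.
  • 2t^2: e_ss = 4/K_a with K_a=75/224 → 896/75.
Total e_ss = 896/75.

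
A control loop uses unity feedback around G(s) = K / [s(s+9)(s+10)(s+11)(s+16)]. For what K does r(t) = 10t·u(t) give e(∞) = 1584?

100

System type = 1 (one pole at s=0).
K_v = lim_{s→0} s·G(s) = K / (9·10·11·16) = (1/15840)·K.
e_ss = 10/K_v = 1584 ⇒ K_v = 5/792 ⇒ K = (5/792)/(1/15840) = 100.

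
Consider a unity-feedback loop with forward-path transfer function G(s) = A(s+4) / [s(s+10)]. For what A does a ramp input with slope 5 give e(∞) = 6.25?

2

One free integrator in G(s): this is a type 1 system.
K_v = lim_{s→0} s·G(s) = A·4 / (10) = 0.4·A.
e_ss = 5/K_v = 6.25 ⇒ K_v = 0.8 ⇒ A = 0.8/0.4 = 2.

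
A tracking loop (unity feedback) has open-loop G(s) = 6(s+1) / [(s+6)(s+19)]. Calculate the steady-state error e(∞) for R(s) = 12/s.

11.4

No free integrators in G(s): this is a type 0 system.
K_p = lim_{s→0} G(s) = 6·1 / (6·19) = 1/19.
e_ss = 12/(1 + K_p) = 12/(20/19) = 11.4.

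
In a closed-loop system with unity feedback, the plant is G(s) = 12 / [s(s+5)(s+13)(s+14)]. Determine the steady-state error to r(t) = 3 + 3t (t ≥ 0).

The open loop has one pole at the origin → type 1 system. Treating each term separately:
  • 3: tracked with zero error.
  • 3t: e_ss = 3/K_v with K_v=6/455 → 227.5.
Total e_ss = 227.5.

227.5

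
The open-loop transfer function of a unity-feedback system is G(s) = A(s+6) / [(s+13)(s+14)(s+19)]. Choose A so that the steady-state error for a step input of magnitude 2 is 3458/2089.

System type = 0 (no poles at s=0).
K_p = lim_{s→0} G(s) = A·6 / (13·14·19) = (3/1729)·A.
e_ss = 2/(1 + K_p) = 3458/2089 ⇒ 1 + (3/1729)·A = 2089/1729 ⇒ A = 120.

120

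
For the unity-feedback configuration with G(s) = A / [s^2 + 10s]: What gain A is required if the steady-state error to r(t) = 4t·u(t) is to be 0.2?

200

Factoring s from the denominator leaves a polynomial with constant term 10, so the system is type 1.
K_v = lim_{s→0} s·G(s) = A / 10 = 0.1·A.
e_ss = 4/K_v = 0.2 ⇒ K_v = 20 ⇒ A = 20/0.1 = 200.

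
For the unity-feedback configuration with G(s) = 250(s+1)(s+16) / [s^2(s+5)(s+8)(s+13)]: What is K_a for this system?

100/13

The open loop has two poles at the origin → type 2 system.
K_a = lim_{s→0} s^2·G(s) = 250·1·16 / (5·8·13) = 100/13.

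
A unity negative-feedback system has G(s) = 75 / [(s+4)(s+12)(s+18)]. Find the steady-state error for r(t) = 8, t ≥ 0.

G(s) has no factors of s in the denominator, so the system is type 0.
K_p = lim_{s→0} G(s) = 75 / (4·12·18) = 25/288.
e_ss = 8/(1 + K_p) = 8/(313/288) = 2304/313.

2304/313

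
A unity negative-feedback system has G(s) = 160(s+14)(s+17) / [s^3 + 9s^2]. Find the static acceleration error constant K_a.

38080/9

Lowest-order denominator term is 9s^2, so the open loop has 2 poles at the origin → type 2 system.
K_a = lim_{s→0} s^2·G(s) = 160·14·17 / 9 = 38080/9.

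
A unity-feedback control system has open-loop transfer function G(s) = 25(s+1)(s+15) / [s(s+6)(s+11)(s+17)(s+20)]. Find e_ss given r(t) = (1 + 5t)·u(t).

299.2

System type = 1 (one pole at s=0). By superposition:
  • 1: tracked with zero error.
  • 5t: e_ss = 5/K_v with K_v=25/1496 → 299.2.
Total e_ss = 299.2.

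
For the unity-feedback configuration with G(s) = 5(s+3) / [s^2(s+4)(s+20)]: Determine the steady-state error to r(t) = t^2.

32/3

System type = 2 (two poles at s=0).
K_a = lim_{s→0} s^2·G(s) = 5·3 / (4·20) = 0.1875.
r(t) = t^2 gives R(s) = 2/s^3.
e_ss = 2/K_a = 2/0.1875 = 32/3.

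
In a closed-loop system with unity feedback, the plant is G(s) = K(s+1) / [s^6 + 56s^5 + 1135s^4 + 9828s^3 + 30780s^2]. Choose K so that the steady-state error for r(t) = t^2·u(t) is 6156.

Factoring s^2 from the denominator leaves a polynomial with constant term 30780, so the system is type 2.
K_a = lim_{s→0} s^2·G(s) = K·1 / 30780 = (1/30780)·K.
e_ss = 2/K_a = 6156 ⇒ K_a = 1/3078 ⇒ K = (1/3078)/(1/30780) = 10.

10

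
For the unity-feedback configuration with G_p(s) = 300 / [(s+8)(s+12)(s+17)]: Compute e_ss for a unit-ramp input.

System type = 0 (no poles at s=0).
For a type-0 system K_v = 0, so e_ss to a ramp input is unbounded.

infinity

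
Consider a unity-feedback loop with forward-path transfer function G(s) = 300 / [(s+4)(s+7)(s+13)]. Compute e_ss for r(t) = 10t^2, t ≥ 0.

infinity

No free integrators in G(s): this is a type 0 system.
For a type-0 system K_a = 0, so e_ss to a parabolic input is unbounded.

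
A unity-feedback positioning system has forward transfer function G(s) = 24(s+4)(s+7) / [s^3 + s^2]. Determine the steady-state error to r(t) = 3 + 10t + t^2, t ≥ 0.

The denominator has no term below s^2 — 2 poles at s=0, type 2. Taking each input component in turn:
  • 3: tracked with zero error.
  • 10t: tracked with zero error.
  • t^2: e_ss = 2/K_a with K_a=672 → 1/336.
Total e_ss = 1/336.

1/336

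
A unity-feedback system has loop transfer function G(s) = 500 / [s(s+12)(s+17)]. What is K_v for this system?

One free integrator in G(s): this is a type 1 system.
K_v = lim_{s→0} s·G(s) = 500 / (12·17) = 125/51.

125/51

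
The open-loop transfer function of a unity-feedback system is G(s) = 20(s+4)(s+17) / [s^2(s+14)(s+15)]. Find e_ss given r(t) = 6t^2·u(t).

G(s) has two factors of s in the denominator, so the system is type 2.
K_a = lim_{s→0} s^2·G(s) = 20·4·17 / (14·15) = 136/21.
r(t) = 6t^2 gives R(s) = 12/s^3.
e_ss = 12/K_a = 12/(136/21) = 63/34.

63/34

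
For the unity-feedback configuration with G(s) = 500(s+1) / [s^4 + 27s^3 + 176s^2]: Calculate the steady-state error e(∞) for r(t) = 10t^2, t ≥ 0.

7.04

Lowest-order denominator term is 176s^2, so the open loop has 2 poles at the origin → type 2 system.
K_a = lim_{s→0} s^2·G(s) = 500·1 / 176 = 125/44.
r(t) = 10t^2 gives R(s) = 20/s^3.
e_ss = 20/K_a = 20/(125/44) = 7.04.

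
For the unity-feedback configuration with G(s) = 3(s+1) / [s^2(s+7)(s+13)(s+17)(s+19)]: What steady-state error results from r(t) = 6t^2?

Two free integrators in G(s): this is a type 2 system.
K_a = lim_{s→0} s^2·G(s) = 3·1 / (7·13·17·19) = 3/29393.
r(t) = 6t^2 gives R(s) = 12/s^3.
e_ss = 12/K_a = 12/(3/29393) = 117572.

117572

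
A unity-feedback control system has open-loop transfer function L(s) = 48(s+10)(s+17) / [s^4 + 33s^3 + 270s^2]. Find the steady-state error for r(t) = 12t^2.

The denominator has no term below 270s^2 — 2 poles at s=0, type 2.
K_a = lim_{s→0} s^2·L(s) = 48·10·17 / 270 = 272/9.
r(t) = 12t^2 gives R(s) = 24/s^3.
e_ss = 24/K_a = 24/(272/9) = 27/34.

27/34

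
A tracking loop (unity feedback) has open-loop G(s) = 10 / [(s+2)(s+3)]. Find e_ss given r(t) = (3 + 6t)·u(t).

infinity

G(s) has no factors of s in the denominator, so the system is type 0. By superposition:
  • 3: e_ss = 3/(1+K_p) with K_p=5/3 → 1.125.
  • 6t: a type-0 system cannot track it, e_ss → ∞.
The unbounded component dominates.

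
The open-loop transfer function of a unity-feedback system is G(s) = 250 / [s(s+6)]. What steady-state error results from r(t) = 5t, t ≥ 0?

0.12

G(s) has one factor of s in the denominator, so the system is type 1.
K_v = lim_{s→0} s·G(s) = 250 / (6) = 125/3.
e_ss = 5/K_v = 5/(125/3) = 0.12.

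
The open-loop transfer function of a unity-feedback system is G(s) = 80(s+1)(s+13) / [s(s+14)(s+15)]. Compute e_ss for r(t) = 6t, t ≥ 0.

63/52

One free integrator in G(s): this is a type 1 system.
K_v = lim_{s→0} s·G(s) = 80·1·13 / (14·15) = 104/21.
e_ss = 6/K_v = 6/(104/21) = 63/52.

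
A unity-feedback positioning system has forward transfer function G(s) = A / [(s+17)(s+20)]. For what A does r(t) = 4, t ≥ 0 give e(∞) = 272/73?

System type = 0 (no poles at s=0).
K_p = lim_{s→0} G(s) = A / (17·20) = (1/340)·A.
e_ss = 4/(1 + K_p) = 272/73 ⇒ 1 + (1/340)·A = 73/68 ⇒ A = 25.

25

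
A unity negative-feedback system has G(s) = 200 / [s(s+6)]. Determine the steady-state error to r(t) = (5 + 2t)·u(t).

0.06

System type = 1 (one pole at s=0). Taking each input component in turn:
  • 5: tracked with zero error.
  • 2t: e_ss = 2/K_v with K_v=100/3 → 0.06.
Total e_ss = 0.06.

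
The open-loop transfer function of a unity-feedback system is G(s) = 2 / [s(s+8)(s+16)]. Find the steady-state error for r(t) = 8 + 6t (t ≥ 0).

384

One free integrator in G(s): this is a type 1 system. Taking each input component in turn:
  • 8: tracked with zero error.
  • 6t: e_ss = 6/K_v with K_v=1/64 → 384.
Total e_ss = 384.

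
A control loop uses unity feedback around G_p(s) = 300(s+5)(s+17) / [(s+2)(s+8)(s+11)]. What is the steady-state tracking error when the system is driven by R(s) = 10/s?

System type = 0 (no poles at s=0).
K_p = lim_{s→0} G_p(s) = 300·5·17 / (2·8·11) = 6375/44.
e_ss = 10/(1 + K_p) = 10/(6419/44) = 440/6419.

440/6419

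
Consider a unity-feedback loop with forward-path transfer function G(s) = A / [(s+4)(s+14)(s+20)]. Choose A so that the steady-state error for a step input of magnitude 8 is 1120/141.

System type = 0 (no poles at s=0).
K_p = lim_{s→0} G(s) = A / (4·14·20) = (1/1120)·A.
e_ss = 8/(1 + K_p) = 1120/141 ⇒ 1 + (1/1120)·A = 141/140 ⇒ A = 8.

8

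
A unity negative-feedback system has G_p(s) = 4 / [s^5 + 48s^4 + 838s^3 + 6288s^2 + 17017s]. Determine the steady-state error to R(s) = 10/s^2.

42542.5

Lowest-order denominator term is 17017s, so the open loop has 1 pole at the origin → type 1 system.
K_v = lim_{s→0} s·G_p(s) = 4 / 17017 = 4/17017.
e_ss = 10/K_v = 10/(4/17017) = 42542.5.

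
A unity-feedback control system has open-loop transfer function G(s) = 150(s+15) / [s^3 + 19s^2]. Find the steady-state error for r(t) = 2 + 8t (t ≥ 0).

Factoring s^2 from the denominator leaves a polynomial with constant term 19, so the system is type 2. Taking each input component in turn:
  • 2: tracked with zero error.
  • 8t: tracked with zero error.
Total e_ss = 0.

0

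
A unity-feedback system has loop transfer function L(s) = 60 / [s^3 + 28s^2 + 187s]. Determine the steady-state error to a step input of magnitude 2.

0

Lowest-order denominator term is 187s, so the open loop has 1 pole at the origin → type 1 system.
K_p = ∞ for a type-1 system; e_ss to a step is zero.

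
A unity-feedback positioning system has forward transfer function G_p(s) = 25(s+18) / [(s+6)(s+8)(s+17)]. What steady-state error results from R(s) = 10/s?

No free integrators in G_p(s): this is a type 0 system.
K_p = lim_{s→0} G_p(s) = 25·18 / (6·8·17) = 75/136.
e_ss = 10/(1 + K_p) = 10/(211/136) = 1360/211.

1360/211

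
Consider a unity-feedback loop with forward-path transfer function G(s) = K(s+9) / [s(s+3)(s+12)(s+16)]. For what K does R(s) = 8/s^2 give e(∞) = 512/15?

G(s) has one factor of s in the denominator, so the system is type 1.
K_v = lim_{s→0} s·G(s) = K·9 / (3·12·16) = (1/64)·K.
e_ss = 8/K_v = 512/15 ⇒ K_v = 15/64 ⇒ K = (15/64)/(1/64) = 15.

15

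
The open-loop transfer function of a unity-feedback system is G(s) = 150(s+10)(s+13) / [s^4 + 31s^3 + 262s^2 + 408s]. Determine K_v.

1625/34

The denominator has no term below 408s — 1 pole at s=0, type 1.
K_v = lim_{s→0} s·G(s) = 150·10·13 / 408 = 1625/34.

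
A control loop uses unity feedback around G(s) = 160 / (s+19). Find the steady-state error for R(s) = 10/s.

190/179

The open loop has no poles at the origin → type 0 system.
K_p = lim_{s→0} G(s) = 160 / (19) = 160/19.
e_ss = 10/(1 + K_p) = 10/(179/19) = 190/179.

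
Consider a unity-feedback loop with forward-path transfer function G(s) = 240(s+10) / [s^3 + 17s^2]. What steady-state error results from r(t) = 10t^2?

17/120

Lowest-order denominator term is 17s^2, so the open loop has 2 poles at the origin → type 2 system.
K_a = lim_{s→0} s^2·G(s) = 240·10 / 17 = 2400/17.
r(t) = 10t^2 gives R(s) = 20/s^3.
e_ss = 20/K_a = 20/(2400/17) = 17/120.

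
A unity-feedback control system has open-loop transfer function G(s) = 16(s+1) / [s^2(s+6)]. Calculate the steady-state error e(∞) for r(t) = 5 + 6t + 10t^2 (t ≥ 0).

7.5

G(s) has two factors of s in the denominator, so the system is type 2. By superposition:
  • 5: tracked with zero error.
  • 6t: tracked with zero error.
  • 10t^2: e_ss = 20/K_a with K_a=8/3 → 7.5.
Total e_ss = 7.5.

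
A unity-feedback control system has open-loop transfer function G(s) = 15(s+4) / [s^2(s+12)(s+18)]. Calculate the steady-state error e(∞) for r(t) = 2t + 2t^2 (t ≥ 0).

14.4

G(s) has two factors of s in the denominator, so the system is type 2. By superposition:
  • 2t: tracked with zero error.
  • 2t^2: e_ss = 4/K_a with K_a=5/18 → 14.4.
Total e_ss = 14.4.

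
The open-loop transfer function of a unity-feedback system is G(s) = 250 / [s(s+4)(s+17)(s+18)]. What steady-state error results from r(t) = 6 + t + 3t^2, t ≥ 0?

One free integrator in G(s): this is a type 1 system. Taking each input component in turn:
  • 6: tracked with zero error.
  • t: e_ss = 1/K_v with K_v=125/612 → 4.896.
  • 3t^2: a type-1 system cannot track it, e_ss → ∞.
The unbounded component dominates.

infinity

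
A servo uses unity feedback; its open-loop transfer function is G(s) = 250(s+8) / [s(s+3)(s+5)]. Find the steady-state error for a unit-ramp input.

0.0075

G(s) has one factor of s in the denominator, so the system is type 1.
K_v = lim_{s→0} s·G(s) = 250·8 / (3·5) = 400/3.
e_ss = 1/K_v = 1/(400/3) = 0.0075.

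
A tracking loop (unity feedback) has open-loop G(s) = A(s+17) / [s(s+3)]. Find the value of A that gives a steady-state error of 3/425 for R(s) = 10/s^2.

G(s) has one factor of s in the denominator, so the system is type 1.
K_v = lim_{s→0} s·G(s) = A·17 / (3) = (17/3)·A.
e_ss = 10/K_v = 3/425 ⇒ K_v = 4250/3 ⇒ A = (4250/3)/(17/3) = 250.

250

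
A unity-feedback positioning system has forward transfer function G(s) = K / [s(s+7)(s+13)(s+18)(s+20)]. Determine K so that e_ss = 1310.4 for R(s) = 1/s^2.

25

G(s) has one factor of s in the denominator, so the system is type 1.
K_v = lim_{s→0} s·G(s) = K / (7·13·18·20) = (1/32760)·K.
e_ss = 1/K_v = 1310.4 ⇒ K_v = 5/6552 ⇒ K = (5/6552)/(1/32760) = 25.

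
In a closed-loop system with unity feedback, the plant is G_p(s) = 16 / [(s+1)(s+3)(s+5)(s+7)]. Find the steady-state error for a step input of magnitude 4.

420/121

No free integrators in G_p(s): this is a type 0 system.
K_p = lim_{s→0} G_p(s) = 16 / (1·3·5·7) = 16/105.
e_ss = 4/(1 + K_p) = 4/(121/105) = 420/121.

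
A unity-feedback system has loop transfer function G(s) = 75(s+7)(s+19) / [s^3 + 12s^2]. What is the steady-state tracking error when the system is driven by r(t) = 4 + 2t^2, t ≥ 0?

The denominator has no term below 12s^2 — 2 poles at s=0, type 2. By superposition:
  • 4: tracked with zero error.
  • 2t^2: e_ss = 4/K_a with K_a=831.25 → 16/3325.
Total e_ss = 16/3325.

16/3325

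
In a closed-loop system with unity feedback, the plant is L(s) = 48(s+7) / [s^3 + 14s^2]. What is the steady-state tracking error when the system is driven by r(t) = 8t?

0

The denominator has no term below 14s^2 — 2 poles at s=0, type 2.
A type-2 system has K_v = ∞, so it tracks a ramp input with zero steady-state error.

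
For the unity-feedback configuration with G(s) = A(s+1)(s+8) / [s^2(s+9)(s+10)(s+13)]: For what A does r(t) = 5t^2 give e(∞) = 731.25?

2

Two free integrators in G(s): this is a type 2 system.
K_a = lim_{s→0} s^2·G(s) = A·1·8 / (9·10·13) = (4/585)·A.
e_ss = 10/K_a = 731.25 ⇒ K_a = 8/585 ⇒ A = (8/585)/(4/585) = 2.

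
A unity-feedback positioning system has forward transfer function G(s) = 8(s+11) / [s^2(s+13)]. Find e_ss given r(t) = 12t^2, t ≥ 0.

G(s) has two factors of s in the denominator, so the system is type 2.
K_a = lim_{s→0} s^2·G(s) = 8·11 / (13) = 88/13.
r(t) = 12t^2 gives R(s) = 24/s^3.
e_ss = 24/K_a = 24/(88/13) = 39/11.

39/11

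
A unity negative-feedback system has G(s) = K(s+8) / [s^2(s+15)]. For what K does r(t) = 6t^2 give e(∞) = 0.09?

Two free integrators in G(s): this is a type 2 system.
K_a = lim_{s→0} s^2·G(s) = K·8 / (15) = (8/15)·K.
e_ss = 12/K_a = 0.09 ⇒ K_a = 400/3 ⇒ K = (400/3)/(8/15) = 250.

250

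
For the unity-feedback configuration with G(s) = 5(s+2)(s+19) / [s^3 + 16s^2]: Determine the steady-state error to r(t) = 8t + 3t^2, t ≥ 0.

Lowest-order denominator term is 16s^2, so the open loop has 2 poles at the origin → type 2 system. Taking each input component in turn:
  • 8t: tracked with zero error.
  • 3t^2: e_ss = 6/K_a with K_a=11.875 → 48/95.
Total e_ss = 48/95.

48/95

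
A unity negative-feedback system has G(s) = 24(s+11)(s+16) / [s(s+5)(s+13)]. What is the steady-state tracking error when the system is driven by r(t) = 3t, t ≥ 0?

The open loop has one pole at the origin → type 1 system.
K_v = lim_{s→0} s·G(s) = 24·11·16 / (5·13) = 4224/65.
e_ss = 3/K_v = 3/(4224/65) = 65/1408.

65/1408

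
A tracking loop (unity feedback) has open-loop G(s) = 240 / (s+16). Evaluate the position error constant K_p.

System type = 0 (no poles at s=0).
K_p = lim_{s→0} G(s) = 240 / (16) = 15.

15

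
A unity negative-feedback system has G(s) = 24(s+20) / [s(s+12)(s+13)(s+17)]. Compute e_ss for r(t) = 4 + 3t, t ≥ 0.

16.575

G(s) has one factor of s in the denominator, so the system is type 1. Taking each input component in turn:
  • 4: tracked with zero error.
  • 3t: e_ss = 3/K_v with K_v=40/221 → 16.575.
Total e_ss = 16.575.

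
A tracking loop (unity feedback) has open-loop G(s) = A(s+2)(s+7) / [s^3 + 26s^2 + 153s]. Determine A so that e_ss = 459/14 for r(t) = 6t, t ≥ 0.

2

Lowest-order denominator term is 153s, so the open loop has 1 pole at the origin → type 1 system.
K_v = lim_{s→0} s·G(s) = A·2·7 / 153 = (14/153)·A.
e_ss = 6/K_v = 459/14 ⇒ K_v = 28/153 ⇒ A = (28/153)/(14/153) = 2.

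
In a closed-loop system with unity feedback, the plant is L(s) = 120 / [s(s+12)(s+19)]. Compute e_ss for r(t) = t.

1.9

The open loop has one pole at the origin → type 1 system.
K_v = lim_{s→0} s·L(s) = 120 / (12·19) = 10/19.
e_ss = 1/K_v = 1/(10/19) = 1.9.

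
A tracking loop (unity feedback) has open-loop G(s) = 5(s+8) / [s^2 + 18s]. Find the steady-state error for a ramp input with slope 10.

4.5

The denominator has no term below 18s — 1 pole at s=0, type 1.
K_v = lim_{s→0} s·G(s) = 5·8 / 18 = 20/9.
e_ss = 10/K_v = 10/(20/9) = 4.5.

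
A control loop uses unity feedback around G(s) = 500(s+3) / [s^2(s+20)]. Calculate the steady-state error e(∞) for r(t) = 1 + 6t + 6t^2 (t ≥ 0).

0.16

System type = 2 (two poles at s=0). By superposition:
  • 1: tracked with zero error.
  • 6t: tracked with zero error.
  • 6t^2: e_ss = 12/K_a with K_a=75 → 0.16.
Total e_ss = 0.16.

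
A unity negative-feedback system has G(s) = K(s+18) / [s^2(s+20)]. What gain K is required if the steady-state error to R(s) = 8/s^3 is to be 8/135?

150

System type = 2 (two poles at s=0).
K_a = lim_{s→0} s^2·G(s) = K·18 / (20) = 0.9·K.
e_ss = 8/K_a = 8/135 ⇒ K_a = 135 ⇒ K = 135/0.9 = 150.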